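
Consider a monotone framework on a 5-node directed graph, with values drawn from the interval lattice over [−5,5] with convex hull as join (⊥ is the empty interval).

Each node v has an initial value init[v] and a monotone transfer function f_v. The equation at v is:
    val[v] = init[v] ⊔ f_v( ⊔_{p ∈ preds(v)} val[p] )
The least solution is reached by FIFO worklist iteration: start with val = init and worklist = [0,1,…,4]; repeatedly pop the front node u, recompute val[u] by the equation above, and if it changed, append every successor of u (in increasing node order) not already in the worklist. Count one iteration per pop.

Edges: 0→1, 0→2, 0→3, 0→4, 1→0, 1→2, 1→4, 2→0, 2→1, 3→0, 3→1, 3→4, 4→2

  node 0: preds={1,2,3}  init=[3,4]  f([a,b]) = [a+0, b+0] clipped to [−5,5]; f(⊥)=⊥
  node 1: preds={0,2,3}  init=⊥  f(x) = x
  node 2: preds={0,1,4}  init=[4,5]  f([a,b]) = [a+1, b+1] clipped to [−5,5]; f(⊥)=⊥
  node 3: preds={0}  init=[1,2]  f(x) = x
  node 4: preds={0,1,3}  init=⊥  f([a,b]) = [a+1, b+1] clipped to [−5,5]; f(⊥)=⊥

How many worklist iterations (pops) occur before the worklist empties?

8

Iteration log — 8 steps:
  step 1. node 0  ⊔preds=[1,5]  new=[1,5]  old=[3,4]  +wl: 
  step 2. node 1  ⊔preds=[1,5]  new=[1,5]  old=⊥  +wl: 0
  step 3. node 2  ⊔preds=[1,5]  new=[2,5]  old=[4,5]  +wl: 1
  step 4. node 3  ⊔preds=[1,5]  new=[1,5]  old=[1,2]  +wl: 
  step 5. node 4  ⊔preds=[1,5]  new=[2,5]  old=⊥  +wl: 2
  step 6. node 0  ⊔preds=[1,5]  new=[1,5]  stable
  step 7. node 1  ⊔preds=[1,5]  new=[1,5]  stable
  step 8. node 2  ⊔preds=[1,5]  new=[2,5]  stable

Least fixpoint reached:
  node 0: [1,5]
  node 1: [1,5]
  node 2: [2,5]
  node 3: [1,5]
  node 4: [2,5]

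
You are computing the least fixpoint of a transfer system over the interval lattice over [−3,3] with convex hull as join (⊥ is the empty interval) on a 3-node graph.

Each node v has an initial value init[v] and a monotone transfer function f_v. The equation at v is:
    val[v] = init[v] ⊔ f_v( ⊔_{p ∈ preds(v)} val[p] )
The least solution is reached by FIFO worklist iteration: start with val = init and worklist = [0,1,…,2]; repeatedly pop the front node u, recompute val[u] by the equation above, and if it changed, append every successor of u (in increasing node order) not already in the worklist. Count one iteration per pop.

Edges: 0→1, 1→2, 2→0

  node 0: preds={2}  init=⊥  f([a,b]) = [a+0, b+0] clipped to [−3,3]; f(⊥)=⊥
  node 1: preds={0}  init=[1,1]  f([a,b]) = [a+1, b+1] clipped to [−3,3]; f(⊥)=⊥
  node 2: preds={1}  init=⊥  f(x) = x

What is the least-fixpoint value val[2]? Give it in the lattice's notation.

[1,3]

Trace (11 dequeues):
  [1] u=0 | in ⊥ | out ⊥ | ==
  [2] u=1 | in ⊥ | out [1,1] | ==
  [3] u=2 | in [1,1] | out [1,1] | prev ⊥ | push {0}
  [4] u=0 | in [1,1] | out [1,1] | prev ⊥ | push {1}
  [5] u=1 | in [1,1] | out [1,2] | prev [1,1] | push {2}
  [6] u=2 | in [1,2] | out [1,2] | prev [1,1] | push {0}
  [7] u=0 | in [1,2] | out [1,2] | prev [1,1] | push {1}
  [8] u=1 | in [1,2] | out [1,3] | prev [1,2] | push {2}
  [9] u=2 | in [1,3] | out [1,3] | prev [1,2] | push {0}
  [10] u=0 | in [1,3] | out [1,3] | prev [1,2] | push {1}
  [11] u=1 | in [1,3] | out [1,3] | ==

Converged values:
  [0] [1,3]
  [1] [1,3]
  [2] [1,3]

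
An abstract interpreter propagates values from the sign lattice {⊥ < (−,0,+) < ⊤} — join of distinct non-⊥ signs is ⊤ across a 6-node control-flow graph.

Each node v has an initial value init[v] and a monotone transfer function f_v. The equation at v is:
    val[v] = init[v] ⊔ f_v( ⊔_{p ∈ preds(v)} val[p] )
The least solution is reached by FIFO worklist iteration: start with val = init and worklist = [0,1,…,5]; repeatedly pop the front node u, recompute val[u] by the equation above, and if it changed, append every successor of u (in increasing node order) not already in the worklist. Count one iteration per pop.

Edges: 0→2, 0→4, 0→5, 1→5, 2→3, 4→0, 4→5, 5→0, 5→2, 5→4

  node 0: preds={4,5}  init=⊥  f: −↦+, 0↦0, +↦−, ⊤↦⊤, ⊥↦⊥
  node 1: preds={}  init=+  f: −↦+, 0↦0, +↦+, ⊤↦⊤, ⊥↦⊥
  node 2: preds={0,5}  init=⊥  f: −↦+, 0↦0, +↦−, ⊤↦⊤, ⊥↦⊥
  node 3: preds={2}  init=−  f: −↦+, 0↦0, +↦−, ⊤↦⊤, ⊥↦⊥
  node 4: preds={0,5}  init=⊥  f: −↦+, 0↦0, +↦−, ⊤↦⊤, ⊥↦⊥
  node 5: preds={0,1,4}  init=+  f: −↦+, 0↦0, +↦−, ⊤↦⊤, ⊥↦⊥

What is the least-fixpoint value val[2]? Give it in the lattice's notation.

Iteration log — 10 steps:
  step 1. node 0  ⊔preds=+  new=−  old=⊥  +wl: 
  step 2. node 1  ⊔preds=⊥  new=+  stable
  step 3. node 2  ⊔preds=⊤  new=⊤  old=⊥  +wl: 
  step 4. node 3  ⊔preds=⊤  new=⊤  old=−  +wl: 
  step 5. node 4  ⊔preds=⊤  new=⊤  old=⊥  +wl: 0
  step 6. node 5  ⊔preds=⊤  new=⊤  old=+  +wl: 2,4
  step 7. node 0  ⊔preds=⊤  new=⊤  old=−  +wl: 5
  step 8. node 2  ⊔preds=⊤  new=⊤  stable
  step 9. node 4  ⊔preds=⊤  new=⊤  stable
  step 10. node 5  ⊔preds=⊤  new=⊤  stable

Least fixpoint reached:
  node 0: ⊤
  node 1: +
  node 2: ⊤
  node 3: ⊤
  node 4: ⊤
  node 5: ⊤

⊤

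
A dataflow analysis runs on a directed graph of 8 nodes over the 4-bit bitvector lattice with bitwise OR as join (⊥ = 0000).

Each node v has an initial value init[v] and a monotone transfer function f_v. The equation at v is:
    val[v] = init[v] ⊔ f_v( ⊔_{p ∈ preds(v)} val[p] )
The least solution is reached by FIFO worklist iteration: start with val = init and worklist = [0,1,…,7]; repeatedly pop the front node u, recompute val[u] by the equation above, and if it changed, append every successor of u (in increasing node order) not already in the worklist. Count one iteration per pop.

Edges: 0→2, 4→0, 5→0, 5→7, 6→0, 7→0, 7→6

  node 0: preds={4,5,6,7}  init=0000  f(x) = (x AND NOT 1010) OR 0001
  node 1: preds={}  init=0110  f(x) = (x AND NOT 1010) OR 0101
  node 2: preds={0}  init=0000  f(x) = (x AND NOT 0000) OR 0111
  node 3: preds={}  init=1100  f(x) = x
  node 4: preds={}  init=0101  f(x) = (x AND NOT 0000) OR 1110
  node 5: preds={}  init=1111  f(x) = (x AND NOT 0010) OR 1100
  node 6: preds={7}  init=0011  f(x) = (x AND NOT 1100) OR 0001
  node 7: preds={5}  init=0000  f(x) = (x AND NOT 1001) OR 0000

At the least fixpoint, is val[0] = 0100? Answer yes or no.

no

Trace (10 dequeues):
  [1] u=0 | in 1111 | out 0101 | prev 0000 | push {}
  [2] u=1 | in 0000 | out 0111 | prev 0110 | push {}
  [3] u=2 | in 0101 | out 0111 | prev 0000 | push {}
  [4] u=3 | in 0000 | out 1100 | ==
  [5] u=4 | in 0000 | out 1111 | prev 0101 | push {0}
  [6] u=5 | in 0000 | out 1111 | ==
  [7] u=6 | in 0000 | out 0011 | ==
  [8] u=7 | in 1111 | out 0110 | prev 0000 | push {6}
  [9] u=0 | in 1111 | out 0101 | ==
  [10] u=6 | in 0110 | out 0011 | ==

Converged values:
  [0] 0101
  [1] 0111
  [2] 0111
  [3] 1100
  [4] 1111
  [5] 1111
  [6] 0011
  [7] 0110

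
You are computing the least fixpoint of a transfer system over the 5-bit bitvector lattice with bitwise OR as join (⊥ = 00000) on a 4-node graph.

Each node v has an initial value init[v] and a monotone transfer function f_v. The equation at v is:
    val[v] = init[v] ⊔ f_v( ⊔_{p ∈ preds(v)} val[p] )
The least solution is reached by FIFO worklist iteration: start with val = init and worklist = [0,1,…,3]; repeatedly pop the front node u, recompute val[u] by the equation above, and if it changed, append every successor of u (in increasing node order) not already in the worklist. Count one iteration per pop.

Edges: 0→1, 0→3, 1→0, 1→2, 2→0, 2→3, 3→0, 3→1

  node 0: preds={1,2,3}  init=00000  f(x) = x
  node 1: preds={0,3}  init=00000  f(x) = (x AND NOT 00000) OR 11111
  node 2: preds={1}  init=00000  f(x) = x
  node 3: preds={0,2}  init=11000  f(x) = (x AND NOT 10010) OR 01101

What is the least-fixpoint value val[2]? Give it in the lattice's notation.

11111

Trace (7 dequeues):
  [1] u=0 | in 11000 | out 11000 | prev 00000 | push {}
  [2] u=1 | in 11000 | out 11111 | prev 00000 | push {0}
  [3] u=2 | in 11111 | out 11111 | prev 00000 | push {}
  [4] u=3 | in 11111 | out 11101 | prev 11000 | push {1}
  [5] u=0 | in 11111 | out 11111 | prev 11000 | push {3}
  [6] u=1 | in 11111 | out 11111 | ==
  [7] u=3 | in 11111 | out 11101 | ==

Converged values:
  [0] 11111
  [1] 11111
  [2] 11111
  [3] 11101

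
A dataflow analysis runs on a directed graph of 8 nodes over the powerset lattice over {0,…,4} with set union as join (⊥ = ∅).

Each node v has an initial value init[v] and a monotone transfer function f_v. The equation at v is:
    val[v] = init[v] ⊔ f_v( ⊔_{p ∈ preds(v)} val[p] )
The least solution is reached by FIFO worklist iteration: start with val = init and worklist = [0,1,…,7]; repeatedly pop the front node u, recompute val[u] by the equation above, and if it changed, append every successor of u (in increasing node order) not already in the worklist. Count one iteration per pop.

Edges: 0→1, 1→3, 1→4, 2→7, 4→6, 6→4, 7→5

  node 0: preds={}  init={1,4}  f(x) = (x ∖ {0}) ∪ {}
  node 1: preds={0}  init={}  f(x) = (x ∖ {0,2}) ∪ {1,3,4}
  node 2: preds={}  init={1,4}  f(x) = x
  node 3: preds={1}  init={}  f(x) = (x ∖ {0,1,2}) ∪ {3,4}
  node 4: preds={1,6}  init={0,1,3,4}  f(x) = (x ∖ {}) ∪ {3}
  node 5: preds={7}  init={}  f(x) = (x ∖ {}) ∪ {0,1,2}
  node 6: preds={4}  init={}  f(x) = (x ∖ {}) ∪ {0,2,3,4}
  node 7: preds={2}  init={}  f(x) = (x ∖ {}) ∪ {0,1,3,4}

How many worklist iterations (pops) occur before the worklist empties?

11

Trace (11 dequeues):
  [1] u=0 | in {} | out {1,4} | ==
  [2] u=1 | in {1,4} | out {1,3,4} | prev {} | push {}
  [3] u=2 | in {} | out {1,4} | ==
  [4] u=3 | in {1,3,4} | out {3,4} | prev {} | push {}
  [5] u=4 | in {1,3,4} | out {0,1,3,4} | ==
  [6] u=5 | in {} | out {0,1,2} | prev {} | push {}
  [7] u=6 | in {0,1,3,4} | out {0,1,2,3,4} | prev {} | push {4}
  [8] u=7 | in {1,4} | out {0,1,3,4} | prev {} | push {5}
  [9] u=4 | in {0,1,2,3,4} | out {0,1,2,3,4} | prev {0,1,3,4} | push {6}
  [10] u=5 | in {0,1,3,4} | out {0,1,2,3,4} | prev {0,1,2} | push {}
  [11] u=6 | in {0,1,2,3,4} | out {0,1,2,3,4} | ==

Converged values:
  [0] {1,4}
  [1] {1,3,4}
  [2] {1,4}
  [3] {3,4}
  [4] {0,1,2,3,4}
  [5] {0,1,2,3,4}
  [6] {0,1,2,3,4}
  [7] {0,1,3,4}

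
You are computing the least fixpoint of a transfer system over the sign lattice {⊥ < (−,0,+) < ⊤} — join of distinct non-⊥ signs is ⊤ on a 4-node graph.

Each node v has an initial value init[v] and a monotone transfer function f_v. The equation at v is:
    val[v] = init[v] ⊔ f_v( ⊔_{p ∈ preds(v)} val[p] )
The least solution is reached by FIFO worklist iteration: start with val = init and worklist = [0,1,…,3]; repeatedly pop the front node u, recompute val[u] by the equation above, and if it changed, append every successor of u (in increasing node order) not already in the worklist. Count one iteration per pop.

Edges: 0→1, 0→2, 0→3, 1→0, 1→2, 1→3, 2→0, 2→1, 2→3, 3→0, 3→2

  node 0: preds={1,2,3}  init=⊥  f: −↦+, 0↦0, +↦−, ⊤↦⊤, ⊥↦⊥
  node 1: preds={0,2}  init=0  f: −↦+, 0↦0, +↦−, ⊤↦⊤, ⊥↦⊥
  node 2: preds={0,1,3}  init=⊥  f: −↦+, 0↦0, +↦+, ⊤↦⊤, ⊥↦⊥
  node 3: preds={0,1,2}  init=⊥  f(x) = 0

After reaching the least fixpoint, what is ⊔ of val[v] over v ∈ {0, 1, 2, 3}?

Trace (7 dequeues):
  [1] u=0 | in 0 | out 0 | prev ⊥ | push {}
  [2] u=1 | in 0 | out 0 | ==
  [3] u=2 | in 0 | out 0 | prev ⊥ | push {0,1}
  [4] u=3 | in 0 | out 0 | prev ⊥ | push {2}
  [5] u=0 | in 0 | out 0 | ==
  [6] u=1 | in 0 | out 0 | ==
  [7] u=2 | in 0 | out 0 | ==

Converged values:
  [0] 0
  [1] 0
  [2] 0
  [3] 0

0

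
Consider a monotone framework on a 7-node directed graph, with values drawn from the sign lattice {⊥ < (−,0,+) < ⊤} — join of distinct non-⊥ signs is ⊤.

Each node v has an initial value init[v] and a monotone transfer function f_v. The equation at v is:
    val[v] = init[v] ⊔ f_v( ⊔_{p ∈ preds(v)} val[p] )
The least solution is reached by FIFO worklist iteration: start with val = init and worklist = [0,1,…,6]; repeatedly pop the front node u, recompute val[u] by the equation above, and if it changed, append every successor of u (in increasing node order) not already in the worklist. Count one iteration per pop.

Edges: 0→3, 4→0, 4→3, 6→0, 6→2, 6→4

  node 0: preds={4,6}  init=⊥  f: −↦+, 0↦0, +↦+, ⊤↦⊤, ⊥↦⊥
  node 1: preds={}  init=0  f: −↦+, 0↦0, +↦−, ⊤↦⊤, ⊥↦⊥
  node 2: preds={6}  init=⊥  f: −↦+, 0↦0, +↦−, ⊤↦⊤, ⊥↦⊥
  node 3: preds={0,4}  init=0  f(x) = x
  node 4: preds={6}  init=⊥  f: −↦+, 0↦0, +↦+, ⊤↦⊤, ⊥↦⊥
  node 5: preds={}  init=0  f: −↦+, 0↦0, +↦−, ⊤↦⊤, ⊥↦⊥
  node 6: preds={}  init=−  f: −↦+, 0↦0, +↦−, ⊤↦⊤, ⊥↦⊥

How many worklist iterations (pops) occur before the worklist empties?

9

Trace (9 dequeues):
  [1] u=0 | in − | out + | prev ⊥ | push {}
  [2] u=1 | in ⊥ | out 0 | ==
  [3] u=2 | in − | out + | prev ⊥ | push {}
  [4] u=3 | in + | out ⊤ | prev 0 | push {}
  [5] u=4 | in − | out + | prev ⊥ | push {0,3}
  [6] u=5 | in ⊥ | out 0 | ==
  [7] u=6 | in ⊥ | out − | ==
  [8] u=0 | in ⊤ | out ⊤ | prev + | push {}
  [9] u=3 | in ⊤ | out ⊤ | ==

Converged values:
  [0] ⊤
  [1] 0
  [2] +
  [3] ⊤
  [4] +
  [5] 0
  [6] −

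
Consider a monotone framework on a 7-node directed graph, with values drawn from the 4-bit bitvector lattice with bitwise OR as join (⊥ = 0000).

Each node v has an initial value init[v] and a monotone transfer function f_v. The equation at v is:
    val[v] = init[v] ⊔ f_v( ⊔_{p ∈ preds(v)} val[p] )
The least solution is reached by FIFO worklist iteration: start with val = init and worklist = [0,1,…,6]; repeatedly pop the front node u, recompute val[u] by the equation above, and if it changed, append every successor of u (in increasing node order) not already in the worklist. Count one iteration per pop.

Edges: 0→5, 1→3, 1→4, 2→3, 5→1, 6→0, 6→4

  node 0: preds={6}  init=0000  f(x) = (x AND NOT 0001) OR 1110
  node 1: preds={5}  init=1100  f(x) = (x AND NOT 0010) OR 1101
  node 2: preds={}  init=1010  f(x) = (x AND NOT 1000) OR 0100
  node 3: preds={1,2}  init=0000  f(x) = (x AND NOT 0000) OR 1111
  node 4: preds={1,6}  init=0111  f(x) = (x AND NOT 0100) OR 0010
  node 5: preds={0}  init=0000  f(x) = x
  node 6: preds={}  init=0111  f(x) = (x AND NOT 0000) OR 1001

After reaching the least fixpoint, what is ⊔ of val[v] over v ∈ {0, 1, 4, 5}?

1111

Trace (10 dequeues):
  [1] u=0 | in 0111 | out 1110 | prev 0000 | push {}
  [2] u=1 | in 0000 | out 1101 | prev 1100 | push {}
  [3] u=2 | in 0000 | out 1110 | prev 1010 | push {}
  [4] u=3 | in 1111 | out 1111 | prev 0000 | push {}
  [5] u=4 | in 1111 | out 1111 | prev 0111 | push {}
  [6] u=5 | in 1110 | out 1110 | prev 0000 | push {1}
  [7] u=6 | in 0000 | out 1111 | prev 0111 | push {0,4}
  [8] u=1 | in 1110 | out 1101 | ==
  [9] u=0 | in 1111 | out 1110 | ==
  [10] u=4 | in 1111 | out 1111 | ==

Converged values:
  [0] 1110
  [1] 1101
  [2] 1110
  [3] 1111
  [4] 1111
  [5] 1110
  [6] 1111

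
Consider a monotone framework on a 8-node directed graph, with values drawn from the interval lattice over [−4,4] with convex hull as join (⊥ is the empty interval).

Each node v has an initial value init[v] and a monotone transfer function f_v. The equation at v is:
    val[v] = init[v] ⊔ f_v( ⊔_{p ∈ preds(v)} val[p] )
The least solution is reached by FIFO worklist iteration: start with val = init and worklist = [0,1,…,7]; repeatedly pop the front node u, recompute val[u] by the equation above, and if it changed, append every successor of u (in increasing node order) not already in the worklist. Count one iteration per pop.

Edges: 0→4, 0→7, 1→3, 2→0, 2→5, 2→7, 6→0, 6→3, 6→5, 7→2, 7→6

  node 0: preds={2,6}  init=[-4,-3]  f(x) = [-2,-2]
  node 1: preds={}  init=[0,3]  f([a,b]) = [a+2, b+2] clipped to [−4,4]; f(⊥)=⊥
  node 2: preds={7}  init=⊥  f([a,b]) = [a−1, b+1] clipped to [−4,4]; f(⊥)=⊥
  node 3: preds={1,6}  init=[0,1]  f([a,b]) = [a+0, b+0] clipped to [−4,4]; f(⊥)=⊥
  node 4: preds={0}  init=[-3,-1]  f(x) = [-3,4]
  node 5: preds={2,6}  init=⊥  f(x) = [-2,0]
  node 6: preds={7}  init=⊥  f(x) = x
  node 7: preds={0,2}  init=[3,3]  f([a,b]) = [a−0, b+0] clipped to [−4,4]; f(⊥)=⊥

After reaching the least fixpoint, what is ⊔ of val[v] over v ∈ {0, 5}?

[-4,0]

Worklist (17 pops):
  #1 pop 0: in=⊥ → [-4,-2] (was [-4,-3]); enqueue []
  #2 pop 1: in=⊥ → [0,3] (no change)
  #3 pop 2: in=[3,3] → [2,4] (was ⊥); enqueue [0]
  #4 pop 3: in=[0,3] → [0,3] (was [0,1]); enqueue []
  #5 pop 4: in=[-4,-2] → [-3,4] (was [-3,-1]); enqueue []
  #6 pop 5: in=[2,4] → [-2,0] (was ⊥); enqueue []
  #7 pop 6: in=[3,3] → [3,3] (was ⊥); enqueue [3,5]
  #8 pop 7: in=[-4,4] → [-4,4] (was [3,3]); enqueue [2,6]
  #9 pop 0: in=[2,4] → [-4,-2] (no change)
  #10 pop 3: in=[0,3] → [0,3] (no change)
  #11 pop 5: in=[2,4] → [-2,0] (no change)
  #12 pop 2: in=[-4,4] → [-4,4] (was [2,4]); enqueue [0,5,7]
  #13 pop 6: in=[-4,4] → [-4,4] (was [3,3]); enqueue [3]
  #14 pop 0: in=[-4,4] → [-4,-2] (no change)
  #15 pop 5: in=[-4,4] → [-2,0] (no change)
  #16 pop 7: in=[-4,4] → [-4,4] (no change)
  #17 pop 3: in=[-4,4] → [-4,4] (was [0,3]); enqueue []

Fixpoint:
  val[0] = [-4,-2]
  val[1] = [0,3]
  val[2] = [-4,4]
  val[3] = [-4,4]
  val[4] = [-3,4]
  val[5] = [-2,0]
  val[6] = [-4,4]
  val[7] = [-4,4]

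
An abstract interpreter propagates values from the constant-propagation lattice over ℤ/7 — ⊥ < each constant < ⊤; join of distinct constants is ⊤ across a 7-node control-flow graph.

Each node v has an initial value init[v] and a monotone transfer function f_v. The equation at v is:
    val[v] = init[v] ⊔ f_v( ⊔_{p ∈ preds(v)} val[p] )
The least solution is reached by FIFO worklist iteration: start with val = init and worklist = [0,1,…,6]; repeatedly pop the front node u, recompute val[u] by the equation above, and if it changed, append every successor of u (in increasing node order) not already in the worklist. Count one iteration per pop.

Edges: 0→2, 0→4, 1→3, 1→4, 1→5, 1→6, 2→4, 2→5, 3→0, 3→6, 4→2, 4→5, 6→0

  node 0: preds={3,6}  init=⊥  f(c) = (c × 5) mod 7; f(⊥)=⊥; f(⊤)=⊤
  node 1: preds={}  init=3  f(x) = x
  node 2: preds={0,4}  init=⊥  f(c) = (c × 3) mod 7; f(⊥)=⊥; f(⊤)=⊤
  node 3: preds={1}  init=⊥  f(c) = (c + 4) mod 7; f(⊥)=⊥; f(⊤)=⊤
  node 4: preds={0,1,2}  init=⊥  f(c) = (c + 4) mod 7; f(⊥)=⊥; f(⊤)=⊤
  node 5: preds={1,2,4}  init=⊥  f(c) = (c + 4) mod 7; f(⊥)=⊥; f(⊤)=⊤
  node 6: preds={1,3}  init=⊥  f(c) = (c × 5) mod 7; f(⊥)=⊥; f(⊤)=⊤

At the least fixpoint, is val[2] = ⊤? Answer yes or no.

yes

Worklist (12 pops):
  #1 pop 0: in=⊥ → ⊥ (no change)
  #2 pop 1: in=⊥ → 3 (no change)
  #3 pop 2: in=⊥ → ⊥ (no change)
  #4 pop 3: in=3 → 0 (was ⊥); enqueue [0]
  #5 pop 4: in=3 → 0 (was ⊥); enqueue [2]
  #6 pop 5: in=⊤ → ⊤ (was ⊥); enqueue []
  #7 pop 6: in=⊤ → ⊤ (was ⊥); enqueue []
  #8 pop 0: in=⊤ → ⊤ (was ⊥); enqueue [4]
  #9 pop 2: in=⊤ → ⊤ (was ⊥); enqueue [5]
  #10 pop 4: in=⊤ → ⊤ (was 0); enqueue [2]
  #11 pop 5: in=⊤ → ⊤ (no change)
  #12 pop 2: in=⊤ → ⊤ (no change)

Fixpoint:
  val[0] = ⊤
  val[1] = 3
  val[2] = ⊤
  val[3] = 0
  val[4] = ⊤
  val[5] = ⊤
  val[6] = ⊤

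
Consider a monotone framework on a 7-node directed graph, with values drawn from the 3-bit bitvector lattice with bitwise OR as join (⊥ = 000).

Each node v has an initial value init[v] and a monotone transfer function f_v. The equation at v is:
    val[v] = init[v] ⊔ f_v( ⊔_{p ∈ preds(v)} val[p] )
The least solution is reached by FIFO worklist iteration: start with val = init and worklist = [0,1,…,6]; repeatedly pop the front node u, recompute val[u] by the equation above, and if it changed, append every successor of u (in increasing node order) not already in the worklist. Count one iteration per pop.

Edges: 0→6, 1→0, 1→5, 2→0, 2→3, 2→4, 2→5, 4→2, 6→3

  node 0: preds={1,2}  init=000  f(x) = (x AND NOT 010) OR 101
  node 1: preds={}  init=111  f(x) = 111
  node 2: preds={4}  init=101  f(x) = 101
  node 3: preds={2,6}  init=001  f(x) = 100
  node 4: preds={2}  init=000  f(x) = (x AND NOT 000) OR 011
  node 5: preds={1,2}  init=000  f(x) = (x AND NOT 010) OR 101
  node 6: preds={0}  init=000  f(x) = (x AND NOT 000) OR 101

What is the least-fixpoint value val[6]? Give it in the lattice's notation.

Worklist (9 pops):
  #1 pop 0: in=111 → 101 (was 000); enqueue []
  #2 pop 1: in=000 → 111 (no change)
  #3 pop 2: in=000 → 101 (no change)
  #4 pop 3: in=101 → 101 (was 001); enqueue []
  #5 pop 4: in=101 → 111 (was 000); enqueue [2]
  #6 pop 5: in=111 → 101 (was 000); enqueue []
  #7 pop 6: in=101 → 101 (was 000); enqueue [3]
  #8 pop 2: in=111 → 101 (no change)
  #9 pop 3: in=101 → 101 (no change)

Fixpoint:
  val[0] = 101
  val[1] = 111
  val[2] = 101
  val[3] = 101
  val[4] = 111
  val[5] = 101
  val[6] = 101

101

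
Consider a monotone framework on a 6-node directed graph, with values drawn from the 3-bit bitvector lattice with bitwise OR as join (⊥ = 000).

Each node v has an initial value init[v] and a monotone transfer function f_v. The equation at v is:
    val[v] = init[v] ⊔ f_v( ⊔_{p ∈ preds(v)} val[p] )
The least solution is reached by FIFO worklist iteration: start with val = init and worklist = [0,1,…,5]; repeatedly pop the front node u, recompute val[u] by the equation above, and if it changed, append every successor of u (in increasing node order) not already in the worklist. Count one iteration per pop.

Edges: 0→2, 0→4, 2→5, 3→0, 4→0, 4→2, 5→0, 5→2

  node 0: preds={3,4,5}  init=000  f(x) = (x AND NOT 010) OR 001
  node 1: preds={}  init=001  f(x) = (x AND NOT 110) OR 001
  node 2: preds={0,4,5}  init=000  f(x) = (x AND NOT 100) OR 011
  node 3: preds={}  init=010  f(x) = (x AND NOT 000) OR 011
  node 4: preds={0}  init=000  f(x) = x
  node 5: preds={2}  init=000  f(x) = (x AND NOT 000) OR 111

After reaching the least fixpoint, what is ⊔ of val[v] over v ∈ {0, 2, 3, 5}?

111

Worklist (11 pops):
  #1 pop 0: in=010 → 001 (was 000); enqueue []
  #2 pop 1: in=000 → 001 (no change)
  #3 pop 2: in=001 → 011 (was 000); enqueue []
  #4 pop 3: in=000 → 011 (was 010); enqueue [0]
  #5 pop 4: in=001 → 001 (was 000); enqueue [2]
  #6 pop 5: in=011 → 111 (was 000); enqueue []
  #7 pop 0: in=111 → 101 (was 001); enqueue [4]
  #8 pop 2: in=111 → 011 (no change)
  #9 pop 4: in=101 → 101 (was 001); enqueue [0,2]
  #10 pop 0: in=111 → 101 (no change)
  #11 pop 2: in=111 → 011 (no change)

Fixpoint:
  val[0] = 101
  val[1] = 001
  val[2] = 011
  val[3] = 011
  val[4] = 101
  val[5] = 111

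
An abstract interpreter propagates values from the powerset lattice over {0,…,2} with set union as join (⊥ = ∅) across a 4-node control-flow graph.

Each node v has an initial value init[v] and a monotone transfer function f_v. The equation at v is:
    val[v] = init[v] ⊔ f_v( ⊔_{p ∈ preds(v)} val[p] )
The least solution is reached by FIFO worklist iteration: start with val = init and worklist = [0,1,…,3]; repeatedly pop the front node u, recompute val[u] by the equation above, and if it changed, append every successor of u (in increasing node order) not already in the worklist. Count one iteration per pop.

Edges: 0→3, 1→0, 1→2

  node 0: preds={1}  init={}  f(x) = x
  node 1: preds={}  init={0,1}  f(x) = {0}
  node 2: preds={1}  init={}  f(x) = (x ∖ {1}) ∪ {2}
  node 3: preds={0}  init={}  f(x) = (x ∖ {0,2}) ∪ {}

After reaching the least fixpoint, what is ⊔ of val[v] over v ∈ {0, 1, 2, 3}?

{0,1,2}

Worklist (4 pops):
  #1 pop 0: in={0,1} → {0,1} (was {}); enqueue []
  #2 pop 1: in={} → {0,1} (no change)
  #3 pop 2: in={0,1} → {0,2} (was {}); enqueue []
  #4 pop 3: in={0,1} → {1} (was {}); enqueue []

Fixpoint:
  val[0] = {0,1}
  val[1] = {0,1}
  val[2] = {0,2}
  val[3] = {1}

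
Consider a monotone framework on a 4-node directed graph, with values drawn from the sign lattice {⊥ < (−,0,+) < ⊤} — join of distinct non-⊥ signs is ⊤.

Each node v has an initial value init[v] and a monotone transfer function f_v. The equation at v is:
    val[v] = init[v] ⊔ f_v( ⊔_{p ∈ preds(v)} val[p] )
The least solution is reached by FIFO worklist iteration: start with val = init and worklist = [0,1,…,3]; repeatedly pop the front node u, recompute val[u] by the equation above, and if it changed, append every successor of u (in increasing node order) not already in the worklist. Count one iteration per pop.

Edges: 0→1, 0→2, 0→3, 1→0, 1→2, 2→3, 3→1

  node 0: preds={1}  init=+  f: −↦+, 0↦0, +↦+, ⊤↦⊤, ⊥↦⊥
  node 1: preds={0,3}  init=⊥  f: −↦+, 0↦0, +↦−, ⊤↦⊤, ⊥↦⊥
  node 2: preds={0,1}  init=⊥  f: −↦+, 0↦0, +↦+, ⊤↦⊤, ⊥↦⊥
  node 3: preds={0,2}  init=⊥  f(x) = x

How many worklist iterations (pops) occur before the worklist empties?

Worklist (10 pops):
  #1 pop 0: in=⊥ → + (no change)
  #2 pop 1: in=+ → − (was ⊥); enqueue [0]
  #3 pop 2: in=⊤ → ⊤ (was ⊥); enqueue []
  #4 pop 3: in=⊤ → ⊤ (was ⊥); enqueue [1]
  #5 pop 0: in=− → + (no change)
  #6 pop 1: in=⊤ → ⊤ (was −); enqueue [0,2]
  #7 pop 0: in=⊤ → ⊤ (was +); enqueue [1,3]
  #8 pop 2: in=⊤ → ⊤ (no change)
  #9 pop 1: in=⊤ → ⊤ (no change)
  #10 pop 3: in=⊤ → ⊤ (no change)

Fixpoint:
  val[0] = ⊤
  val[1] = ⊤
  val[2] = ⊤
  val[3] = ⊤

10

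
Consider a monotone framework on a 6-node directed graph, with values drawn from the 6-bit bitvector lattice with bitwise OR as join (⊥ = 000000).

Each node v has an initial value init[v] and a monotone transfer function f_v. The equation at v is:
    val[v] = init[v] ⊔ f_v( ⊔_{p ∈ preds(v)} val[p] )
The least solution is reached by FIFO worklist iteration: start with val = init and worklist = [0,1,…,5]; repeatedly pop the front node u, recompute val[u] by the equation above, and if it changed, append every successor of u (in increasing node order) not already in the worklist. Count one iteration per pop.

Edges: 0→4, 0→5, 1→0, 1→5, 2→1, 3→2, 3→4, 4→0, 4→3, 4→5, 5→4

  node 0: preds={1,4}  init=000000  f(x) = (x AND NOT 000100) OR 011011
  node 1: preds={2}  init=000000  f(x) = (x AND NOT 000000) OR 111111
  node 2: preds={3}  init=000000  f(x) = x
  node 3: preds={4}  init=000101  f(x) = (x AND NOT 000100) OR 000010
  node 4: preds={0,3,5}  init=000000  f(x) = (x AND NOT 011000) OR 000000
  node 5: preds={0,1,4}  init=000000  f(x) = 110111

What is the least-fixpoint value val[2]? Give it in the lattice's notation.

Trace (18 dequeues):
  [1] u=0 | in 000000 | out 011011 | prev 000000 | push {}
  [2] u=1 | in 000000 | out 111111 | prev 000000 | push {0}
  [3] u=2 | in 000101 | out 000101 | prev 000000 | push {1}
  [4] u=3 | in 000000 | out 000111 | prev 000101 | push {2}
  [5] u=4 | in 011111 | out 000111 | prev 000000 | push {3}
  [6] u=5 | in 111111 | out 110111 | prev 000000 | push {4}
  [7] u=0 | in 111111 | out 111011 | prev 011011 | push {5}
  [8] u=1 | in 000101 | out 111111 | ==
  [9] u=2 | in 000111 | out 000111 | prev 000101 | push {1}
  [10] u=3 | in 000111 | out 000111 | ==
  [11] u=4 | in 111111 | out 100111 | prev 000111 | push {0,3}
  [12] u=5 | in 111111 | out 110111 | ==
  [13] u=1 | in 000111 | out 111111 | ==
  [14] u=0 | in 111111 | out 111011 | ==
  [15] u=3 | in 100111 | out 100111 | prev 000111 | push {2,4}
  [16] u=2 | in 100111 | out 100111 | prev 000111 | push {1}
  [17] u=4 | in 111111 | out 100111 | ==
  [18] u=1 | in 100111 | out 111111 | ==

Converged values:
  [0] 111011
  [1] 111111
  [2] 100111
  [3] 100111
  [4] 100111
  [5] 110111

100111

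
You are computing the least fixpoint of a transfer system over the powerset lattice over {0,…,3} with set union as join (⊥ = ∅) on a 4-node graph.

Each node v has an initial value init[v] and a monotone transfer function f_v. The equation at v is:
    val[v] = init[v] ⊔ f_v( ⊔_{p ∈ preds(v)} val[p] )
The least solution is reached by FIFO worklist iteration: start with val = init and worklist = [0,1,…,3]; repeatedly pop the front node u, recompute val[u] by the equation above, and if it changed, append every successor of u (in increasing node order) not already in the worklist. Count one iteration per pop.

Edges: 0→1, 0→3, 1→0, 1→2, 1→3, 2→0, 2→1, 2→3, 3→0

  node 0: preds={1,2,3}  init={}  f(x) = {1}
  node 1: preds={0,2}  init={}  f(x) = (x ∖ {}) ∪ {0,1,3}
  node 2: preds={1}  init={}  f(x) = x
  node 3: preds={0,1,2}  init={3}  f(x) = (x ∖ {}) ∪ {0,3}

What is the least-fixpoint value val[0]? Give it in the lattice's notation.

{1}

Trace (6 dequeues):
  [1] u=0 | in {3} | out {1} | prev {} | push {}
  [2] u=1 | in {1} | out {0,1,3} | prev {} | push {0}
  [3] u=2 | in {0,1,3} | out {0,1,3} | prev {} | push {1}
  [4] u=3 | in {0,1,3} | out {0,1,3} | prev {3} | push {}
  [5] u=0 | in {0,1,3} | out {1} | ==
  [6] u=1 | in {0,1,3} | out {0,1,3} | ==

Converged values:
  [0] {1}
  [1] {0,1,3}
  [2] {0,1,3}
  [3] {0,1,3}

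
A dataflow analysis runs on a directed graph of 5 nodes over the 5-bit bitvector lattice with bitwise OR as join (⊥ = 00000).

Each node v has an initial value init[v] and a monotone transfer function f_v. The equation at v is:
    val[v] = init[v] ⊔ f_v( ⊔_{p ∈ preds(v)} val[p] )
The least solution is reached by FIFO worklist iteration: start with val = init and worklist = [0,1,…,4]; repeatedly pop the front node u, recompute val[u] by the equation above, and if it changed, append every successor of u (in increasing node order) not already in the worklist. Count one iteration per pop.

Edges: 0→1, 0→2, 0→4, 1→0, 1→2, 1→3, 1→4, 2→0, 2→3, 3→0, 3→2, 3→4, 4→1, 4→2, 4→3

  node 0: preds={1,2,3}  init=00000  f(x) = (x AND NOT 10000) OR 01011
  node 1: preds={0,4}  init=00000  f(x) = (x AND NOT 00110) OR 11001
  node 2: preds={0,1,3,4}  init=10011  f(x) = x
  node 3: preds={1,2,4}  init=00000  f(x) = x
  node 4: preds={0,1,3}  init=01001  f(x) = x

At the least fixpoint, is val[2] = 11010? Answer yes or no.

no

Worklist (9 pops):
  #1 pop 0: in=10011 → 01011 (was 00000); enqueue []
  #2 pop 1: in=01011 → 11001 (was 00000); enqueue [0]
  #3 pop 2: in=11011 → 11011 (was 10011); enqueue []
  #4 pop 3: in=11011 → 11011 (was 00000); enqueue [2]
  #5 pop 4: in=11011 → 11011 (was 01001); enqueue [1,3]
  #6 pop 0: in=11011 → 01011 (no change)
  #7 pop 2: in=11011 → 11011 (no change)
  #8 pop 1: in=11011 → 11001 (no change)
  #9 pop 3: in=11011 → 11011 (no change)

Fixpoint:
  val[0] = 01011
  val[1] = 11001
  val[2] = 11011
  val[3] = 11011
  val[4] = 11011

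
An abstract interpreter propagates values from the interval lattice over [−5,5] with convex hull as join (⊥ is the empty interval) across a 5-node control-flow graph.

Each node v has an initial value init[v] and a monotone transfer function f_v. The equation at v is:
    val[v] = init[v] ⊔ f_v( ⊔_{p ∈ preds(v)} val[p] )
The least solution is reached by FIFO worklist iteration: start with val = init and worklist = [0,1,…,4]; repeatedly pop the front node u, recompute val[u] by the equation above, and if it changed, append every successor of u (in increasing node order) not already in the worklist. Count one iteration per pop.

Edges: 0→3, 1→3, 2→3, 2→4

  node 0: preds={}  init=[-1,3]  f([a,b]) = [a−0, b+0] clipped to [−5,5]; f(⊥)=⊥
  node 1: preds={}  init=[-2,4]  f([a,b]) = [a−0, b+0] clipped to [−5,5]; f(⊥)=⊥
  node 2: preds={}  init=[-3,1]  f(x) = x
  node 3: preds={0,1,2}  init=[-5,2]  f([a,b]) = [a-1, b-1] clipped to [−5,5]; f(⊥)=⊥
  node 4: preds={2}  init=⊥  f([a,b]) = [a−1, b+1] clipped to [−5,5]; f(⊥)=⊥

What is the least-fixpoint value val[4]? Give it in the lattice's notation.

Trace (5 dequeues):
  [1] u=0 | in ⊥ | out [-1,3] | ==
  [2] u=1 | in ⊥ | out [-2,4] | ==
  [3] u=2 | in ⊥ | out [-3,1] | ==
  [4] u=3 | in [-3,4] | out [-5,3] | prev [-5,2] | push {}
  [5] u=4 | in [-3,1] | out [-4,2] | prev ⊥ | push {}

Converged values:
  [0] [-1,3]
  [1] [-2,4]
  [2] [-3,1]
  [3] [-5,3]
  [4] [-4,2]

[-4,2]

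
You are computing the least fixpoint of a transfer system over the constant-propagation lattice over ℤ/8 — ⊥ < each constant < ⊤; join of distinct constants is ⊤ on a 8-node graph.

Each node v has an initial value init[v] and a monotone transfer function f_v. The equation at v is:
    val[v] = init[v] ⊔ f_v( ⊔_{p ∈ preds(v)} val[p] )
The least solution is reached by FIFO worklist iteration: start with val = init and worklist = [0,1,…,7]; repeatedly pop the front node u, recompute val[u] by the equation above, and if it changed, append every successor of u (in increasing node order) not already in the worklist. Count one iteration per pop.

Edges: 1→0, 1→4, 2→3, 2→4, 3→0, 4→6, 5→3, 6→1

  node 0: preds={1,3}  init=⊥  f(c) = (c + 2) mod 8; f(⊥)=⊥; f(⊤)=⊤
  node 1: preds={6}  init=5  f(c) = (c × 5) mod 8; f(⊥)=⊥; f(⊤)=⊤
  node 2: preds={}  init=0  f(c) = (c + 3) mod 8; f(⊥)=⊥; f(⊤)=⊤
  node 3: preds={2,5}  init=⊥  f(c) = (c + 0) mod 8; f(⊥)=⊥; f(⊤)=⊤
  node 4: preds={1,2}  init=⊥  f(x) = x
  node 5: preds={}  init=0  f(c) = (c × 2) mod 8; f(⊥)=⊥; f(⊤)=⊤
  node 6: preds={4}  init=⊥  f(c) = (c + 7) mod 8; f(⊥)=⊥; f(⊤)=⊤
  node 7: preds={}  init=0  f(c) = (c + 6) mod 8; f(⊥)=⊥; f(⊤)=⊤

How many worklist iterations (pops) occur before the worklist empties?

Trace (12 dequeues):
  [1] u=0 | in 5 | out 7 | prev ⊥ | push {}
  [2] u=1 | in ⊥ | out 5 | ==
  [3] u=2 | in ⊥ | out 0 | ==
  [4] u=3 | in 0 | out 0 | prev ⊥ | push {0}
  [5] u=4 | in ⊤ | out ⊤ | prev ⊥ | push {}
  [6] u=5 | in ⊥ | out 0 | ==
  [7] u=6 | in ⊤ | out ⊤ | prev ⊥ | push {1}
  [8] u=7 | in ⊥ | out 0 | ==
  [9] u=0 | in ⊤ | out ⊤ | prev 7 | push {}
  [10] u=1 | in ⊤ | out ⊤ | prev 5 | push {0,4}
  [11] u=0 | in ⊤ | out ⊤ | ==
  [12] u=4 | in ⊤ | out ⊤ | ==

Converged values:
  [0] ⊤
  [1] ⊤
  [2] 0
  [3] 0
  [4] ⊤
  [5] 0
  [6] ⊤
  [7] 0

12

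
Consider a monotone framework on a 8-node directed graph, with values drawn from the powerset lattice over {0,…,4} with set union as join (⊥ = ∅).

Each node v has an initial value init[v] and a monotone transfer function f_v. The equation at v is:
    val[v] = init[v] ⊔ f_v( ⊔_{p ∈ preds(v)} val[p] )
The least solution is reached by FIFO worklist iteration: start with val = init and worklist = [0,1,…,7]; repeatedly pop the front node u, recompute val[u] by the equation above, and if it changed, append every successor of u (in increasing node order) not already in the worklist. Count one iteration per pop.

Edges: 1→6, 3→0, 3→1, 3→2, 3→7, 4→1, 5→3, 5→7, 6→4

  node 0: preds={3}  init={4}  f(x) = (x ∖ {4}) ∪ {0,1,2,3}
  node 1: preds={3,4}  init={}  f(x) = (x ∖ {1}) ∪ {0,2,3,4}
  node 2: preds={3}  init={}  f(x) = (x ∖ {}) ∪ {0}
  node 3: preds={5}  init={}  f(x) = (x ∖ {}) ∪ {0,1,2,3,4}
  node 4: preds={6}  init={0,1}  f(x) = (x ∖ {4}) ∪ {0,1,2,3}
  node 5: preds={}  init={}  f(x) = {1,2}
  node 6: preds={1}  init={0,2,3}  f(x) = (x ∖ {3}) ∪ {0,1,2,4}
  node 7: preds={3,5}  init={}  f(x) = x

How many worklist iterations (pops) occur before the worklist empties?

13

Trace (13 dequeues):
  [1] u=0 | in {} | out {0,1,2,3,4} | prev {4} | push {}
  [2] u=1 | in {0,1} | out {0,2,3,4} | prev {} | push {}
  [3] u=2 | in {} | out {0} | prev {} | push {}
  [4] u=3 | in {} | out {0,1,2,3,4} | prev {} | push {0,1,2}
  [5] u=4 | in {0,2,3} | out {0,1,2,3} | prev {0,1} | push {}
  [6] u=5 | in {} | out {1,2} | prev {} | push {3}
  [7] u=6 | in {0,2,3,4} | out {0,1,2,3,4} | prev {0,2,3} | push {4}
  [8] u=7 | in {0,1,2,3,4} | out {0,1,2,3,4} | prev {} | push {}
  [9] u=0 | in {0,1,2,3,4} | out {0,1,2,3,4} | ==
  [10] u=1 | in {0,1,2,3,4} | out {0,2,3,4} | ==
  [11] u=2 | in {0,1,2,3,4} | out {0,1,2,3,4} | prev {0} | push {}
  [12] u=3 | in {1,2} | out {0,1,2,3,4} | ==
  [13] u=4 | in {0,1,2,3,4} | out {0,1,2,3} | ==

Converged values:
  [0] {0,1,2,3,4}
  [1] {0,2,3,4}
  [2] {0,1,2,3,4}
  [3] {0,1,2,3,4}
  [4] {0,1,2,3}
  [5] {1,2}
  [6] {0,1,2,3,4}
  [7] {0,1,2,3,4}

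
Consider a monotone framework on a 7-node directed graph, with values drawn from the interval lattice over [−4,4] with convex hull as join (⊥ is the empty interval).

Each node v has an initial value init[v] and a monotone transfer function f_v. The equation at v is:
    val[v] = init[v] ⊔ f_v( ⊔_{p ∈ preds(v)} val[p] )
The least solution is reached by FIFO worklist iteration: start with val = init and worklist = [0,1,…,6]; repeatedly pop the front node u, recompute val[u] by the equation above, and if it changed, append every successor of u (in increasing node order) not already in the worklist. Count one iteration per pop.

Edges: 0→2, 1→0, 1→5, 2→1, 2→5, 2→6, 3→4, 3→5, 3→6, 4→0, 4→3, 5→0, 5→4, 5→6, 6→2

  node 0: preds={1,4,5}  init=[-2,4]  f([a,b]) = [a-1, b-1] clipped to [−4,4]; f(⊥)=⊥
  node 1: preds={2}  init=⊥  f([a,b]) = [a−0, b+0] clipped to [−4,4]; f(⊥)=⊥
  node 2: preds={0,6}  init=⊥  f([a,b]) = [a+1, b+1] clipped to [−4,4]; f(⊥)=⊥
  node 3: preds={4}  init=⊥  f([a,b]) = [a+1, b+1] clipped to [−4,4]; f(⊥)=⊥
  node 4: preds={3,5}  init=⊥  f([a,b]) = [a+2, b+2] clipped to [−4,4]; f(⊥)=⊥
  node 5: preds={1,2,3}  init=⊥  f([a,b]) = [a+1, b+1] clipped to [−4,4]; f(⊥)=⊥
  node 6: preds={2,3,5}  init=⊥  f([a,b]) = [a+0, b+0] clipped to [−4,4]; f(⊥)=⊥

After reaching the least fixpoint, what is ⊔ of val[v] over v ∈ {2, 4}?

Trace (17 dequeues):
  [1] u=0 | in ⊥ | out [-2,4] | ==
  [2] u=1 | in ⊥ | out ⊥ | ==
  [3] u=2 | in [-2,4] | out [-1,4] | prev ⊥ | push {1}
  [4] u=3 | in ⊥ | out ⊥ | ==
  [5] u=4 | in ⊥ | out ⊥ | ==
  [6] u=5 | in [-1,4] | out [0,4] | prev ⊥ | push {0,4}
  [7] u=6 | in [-1,4] | out [-1,4] | prev ⊥ | push {2}
  [8] u=1 | in [-1,4] | out [-1,4] | prev ⊥ | push {5}
  [9] u=0 | in [-1,4] | out [-2,4] | ==
  [10] u=4 | in [0,4] | out [2,4] | prev ⊥ | push {0,3}
  [11] u=2 | in [-2,4] | out [-1,4] | ==
  [12] u=5 | in [-1,4] | out [0,4] | ==
  [13] u=0 | in [-1,4] | out [-2,4] | ==
  [14] u=3 | in [2,4] | out [3,4] | prev ⊥ | push {4,5,6}
  [15] u=4 | in [0,4] | out [2,4] | ==
  [16] u=5 | in [-1,4] | out [0,4] | ==
  [17] u=6 | in [-1,4] | out [-1,4] | ==

Converged values:
  [0] [-2,4]
  [1] [-1,4]
  [2] [-1,4]
  [3] [3,4]
  [4] [2,4]
  [5] [0,4]
  [6] [-1,4]

[-1,4]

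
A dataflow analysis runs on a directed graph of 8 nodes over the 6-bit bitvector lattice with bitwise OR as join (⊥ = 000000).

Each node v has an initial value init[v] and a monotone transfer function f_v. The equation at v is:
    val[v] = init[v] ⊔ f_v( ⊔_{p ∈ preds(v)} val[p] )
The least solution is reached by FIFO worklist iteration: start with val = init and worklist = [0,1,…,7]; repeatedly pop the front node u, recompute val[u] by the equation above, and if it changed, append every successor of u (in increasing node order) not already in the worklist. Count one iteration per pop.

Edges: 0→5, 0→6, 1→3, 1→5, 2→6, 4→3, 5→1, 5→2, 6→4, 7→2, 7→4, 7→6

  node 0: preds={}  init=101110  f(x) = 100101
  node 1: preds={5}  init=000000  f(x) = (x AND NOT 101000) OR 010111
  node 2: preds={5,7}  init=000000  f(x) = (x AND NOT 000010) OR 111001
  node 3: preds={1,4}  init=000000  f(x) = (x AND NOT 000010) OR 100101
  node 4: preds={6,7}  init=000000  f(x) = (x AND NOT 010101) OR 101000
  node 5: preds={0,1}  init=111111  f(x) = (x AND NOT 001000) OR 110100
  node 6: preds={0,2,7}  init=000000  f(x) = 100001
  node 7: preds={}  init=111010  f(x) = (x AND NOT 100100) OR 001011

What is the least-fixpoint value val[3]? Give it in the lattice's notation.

111101

Worklist (12 pops):
  #1 pop 0: in=000000 → 101111 (was 101110); enqueue []
  #2 pop 1: in=111111 → 010111 (was 000000); enqueue []
  #3 pop 2: in=111111 → 111101 (was 000000); enqueue []
  #4 pop 3: in=010111 → 110101 (was 000000); enqueue []
  #5 pop 4: in=111010 → 101010 (was 000000); enqueue [3]
  #6 pop 5: in=111111 → 111111 (no change)
  #7 pop 6: in=111111 → 100001 (was 000000); enqueue [4]
  #8 pop 7: in=000000 → 111011 (was 111010); enqueue [2,6]
  #9 pop 3: in=111111 → 111101 (was 110101); enqueue []
  #10 pop 4: in=111011 → 101010 (no change)
  #11 pop 2: in=111111 → 111101 (no change)
  #12 pop 6: in=111111 → 100001 (no change)

Fixpoint:
  val[0] = 101111
  val[1] = 010111
  val[2] = 111101
  val[3] = 111101
  val[4] = 101010
  val[5] = 111111
  val[6] = 100001
  val[7] = 111011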